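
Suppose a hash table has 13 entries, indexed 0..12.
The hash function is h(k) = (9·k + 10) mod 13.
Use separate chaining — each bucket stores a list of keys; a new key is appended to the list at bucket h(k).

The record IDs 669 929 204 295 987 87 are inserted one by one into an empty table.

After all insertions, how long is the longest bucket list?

3

Insert 669: h=12, bucket 12 empty → new chain.
Insert 929: h=12, bucket 12 nonempty → append to chain.
Insert 204: h=0, bucket 0 empty → new chain.
Insert 295: h=0, bucket 0 nonempty → append to chain.
Insert 987: h=1, bucket 1 empty → new chain.
Insert 87: h=0, bucket 0 nonempty → append to chain.
Final buckets:
0: 204 -> 295 -> 87
1: 987
2: —
3: —
4: —
5: —
6: —
7: —
8: —
9: —
10: —
11: —
12: 669 -> 929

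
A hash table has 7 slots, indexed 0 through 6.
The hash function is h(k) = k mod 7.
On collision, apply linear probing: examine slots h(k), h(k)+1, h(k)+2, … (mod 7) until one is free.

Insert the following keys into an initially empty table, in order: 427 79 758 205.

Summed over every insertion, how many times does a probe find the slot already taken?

3

427 hashes to 0; slot 0 is free => place at 0.
79 hashes to 2; slot 2 is free => place at 2.
758 hashes to 2; 2 taken => place at 3.
205 hashes to 2; 2,3 taken => place at 4.
Table: [427, -, 79, 758, 205, -, -]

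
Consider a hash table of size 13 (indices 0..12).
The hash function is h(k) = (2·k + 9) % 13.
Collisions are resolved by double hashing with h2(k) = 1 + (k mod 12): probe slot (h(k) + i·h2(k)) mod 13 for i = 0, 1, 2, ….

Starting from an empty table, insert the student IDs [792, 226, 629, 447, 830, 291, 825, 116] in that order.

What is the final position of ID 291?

1

Insert 792: h=7, slot 7 empty => index 7.
Insert 226: h=6, slot 6 empty => index 6.
Insert 629: h=6, h2=6, slot 6 occupied => index 12.
Insert 447: h=6, h2=4, slot 6 occupied => index 10.
Insert 830: h=5, slot 5 empty => index 5.
Insert 291: h=6, h2=4, slots 6,10 occupied => index 1.
Insert 825: h=8, slot 8 empty => index 8.
Insert 116: h=7, h2=9, slot 7 occupied => index 3.
Table: [., 291, ., 116, ., 830, 226, 792, 825, ., 447, ., 629]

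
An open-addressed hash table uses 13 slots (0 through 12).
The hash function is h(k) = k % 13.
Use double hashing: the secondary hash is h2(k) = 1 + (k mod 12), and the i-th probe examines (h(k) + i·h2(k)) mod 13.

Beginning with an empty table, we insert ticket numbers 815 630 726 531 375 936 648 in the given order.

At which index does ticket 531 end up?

815 hashes to 9; slot 9 is free => place at 9.
630 hashes to 6; slot 6 is free => place at 6.
726 hashes to 11; slot 11 is free => place at 11.
531 hashes to 11, h2=4; 11 taken => place at 2.
375 hashes to 11, h2=4; 11,2,6 taken => place at 10.
936 hashes to 0; slot 0 is free => place at 0.
648 hashes to 11, h2=1; 11 taken => place at 12.
Table: [936, ∅, 531, ∅, ∅, ∅, 630, ∅, ∅, 815, 375, 726, 648]

2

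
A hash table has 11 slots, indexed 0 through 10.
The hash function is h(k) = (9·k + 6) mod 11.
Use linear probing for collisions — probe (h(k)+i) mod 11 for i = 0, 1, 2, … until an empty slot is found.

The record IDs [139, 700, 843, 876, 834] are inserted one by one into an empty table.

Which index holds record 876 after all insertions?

Insert 139: h=3, slot 3 empty -> index 3.
Insert 700: h=3, slot 3 occupied -> index 4.
Insert 843: h=3, slots 3,4 occupied -> index 5.
Insert 876: h=3, slots 3,4,5 occupied -> index 6.
Insert 834: h=10, slot 10 empty -> index 10.
Table: [∅, ∅, ∅, 139, 700, 843, 876, ∅, ∅, ∅, 834]

6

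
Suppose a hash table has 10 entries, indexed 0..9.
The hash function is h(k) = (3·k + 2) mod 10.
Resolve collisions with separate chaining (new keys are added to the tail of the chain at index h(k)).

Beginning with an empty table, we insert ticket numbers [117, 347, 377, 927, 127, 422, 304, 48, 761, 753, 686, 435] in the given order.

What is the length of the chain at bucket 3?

117 → bucket 3
347 → bucket 3 (collision)
377 → bucket 3 (collision)
927 → bucket 3 (collision)
127 → bucket 3 (collision)
422 → bucket 8
304 → bucket 4
48 → bucket 6
761 → bucket 5
753 → bucket 1
686 → bucket 0
435 → bucket 7
Final buckets:
0: 686
1: 753
2: .
3: 117 -> 347 -> 377 -> 927 -> 127
4: 304
5: 761
6: 48
7: 435
8: 422
9: .

5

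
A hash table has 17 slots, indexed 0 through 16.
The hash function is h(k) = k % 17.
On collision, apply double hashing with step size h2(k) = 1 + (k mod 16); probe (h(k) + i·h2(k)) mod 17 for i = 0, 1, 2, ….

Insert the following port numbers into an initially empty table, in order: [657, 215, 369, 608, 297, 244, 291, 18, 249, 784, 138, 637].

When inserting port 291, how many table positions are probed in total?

657 hashes to 11; slot 11 is free -> place at 11.
215 hashes to 11, h2=8; 11 taken -> place at 2.
369 hashes to 12; slot 12 is free -> place at 12.
608 hashes to 13; slot 13 is free -> place at 13.
297 hashes to 8; slot 8 is free -> place at 8.
244 hashes to 6; slot 6 is free -> place at 6.
291 hashes to 2, h2=4; 2,6 taken -> place at 10.
18 hashes to 1; slot 1 is free -> place at 1.
249 hashes to 11, h2=10; 11 taken -> place at 4.
784 hashes to 2, h2=1; 2 taken -> place at 3.
138 hashes to 2, h2=11; 2,13 taken -> place at 7.
637 hashes to 8, h2=14; 8 taken -> place at 5.
Table: [., 18, 215, 784, 249, 637, 244, 138, 297, ., 291, 657, 369, 608, ., ., .]

3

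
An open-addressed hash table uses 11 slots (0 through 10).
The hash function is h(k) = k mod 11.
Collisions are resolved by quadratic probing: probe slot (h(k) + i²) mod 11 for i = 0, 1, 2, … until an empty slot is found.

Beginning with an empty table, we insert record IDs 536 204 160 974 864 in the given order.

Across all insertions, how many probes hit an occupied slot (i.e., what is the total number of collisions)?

Insert 536: h=8, slot 8 empty => index 8.
Insert 204: h=6, slot 6 empty => index 6.
Insert 160: h=6, slot 6 occupied => index 7.
Insert 974: h=6, slots 6,7 occupied => index 10.
Insert 864: h=6, slots 6,7,10 occupied => index 4.
Table: [—, —, —, —, 864, —, 204, 160, 536, —, 974]

6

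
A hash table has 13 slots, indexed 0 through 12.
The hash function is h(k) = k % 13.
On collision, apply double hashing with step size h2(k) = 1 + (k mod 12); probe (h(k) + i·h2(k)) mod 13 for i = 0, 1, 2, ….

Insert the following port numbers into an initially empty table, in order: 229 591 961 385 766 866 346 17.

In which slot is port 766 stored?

4

229 hashes to 8; slot 8 is free => place at 8.
591 hashes to 6; slot 6 is free => place at 6.
961 hashes to 12; slot 12 is free => place at 12.
385 hashes to 8, h2=2; 8 taken => place at 10.
766 hashes to 12, h2=11; 12,10,8,6 taken => place at 4.
866 hashes to 8, h2=3; 8 taken => place at 11.
346 hashes to 8, h2=11; 8,6,4 taken => place at 2.
17 hashes to 4, h2=6; 4,10 taken => place at 3.
Table: [., ., 346, 17, 766, ., 591, ., 229, ., 385, 866, 961]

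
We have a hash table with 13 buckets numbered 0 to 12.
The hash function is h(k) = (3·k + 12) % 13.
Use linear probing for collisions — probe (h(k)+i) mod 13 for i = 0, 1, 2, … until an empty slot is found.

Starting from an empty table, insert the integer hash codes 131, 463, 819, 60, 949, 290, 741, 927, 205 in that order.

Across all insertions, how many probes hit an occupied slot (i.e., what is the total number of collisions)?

131 hashes to 2; slot 2 is free => place at 2.
463 hashes to 10; slot 10 is free => place at 10.
819 hashes to 12; slot 12 is free => place at 12.
60 hashes to 10; 10 taken => place at 11.
949 hashes to 12; 12 taken => place at 0.
290 hashes to 11; 11,12,0 taken => place at 1.
741 hashes to 12; 12,0,1,2 taken => place at 3.
927 hashes to 11; 11,12,0,1,2,3 taken => place at 4.
205 hashes to 3; 3,4 taken => place at 5.
Table: [949, 290, 131, 741, 927, 205, -, -, -, -, 463, 60, 819]

17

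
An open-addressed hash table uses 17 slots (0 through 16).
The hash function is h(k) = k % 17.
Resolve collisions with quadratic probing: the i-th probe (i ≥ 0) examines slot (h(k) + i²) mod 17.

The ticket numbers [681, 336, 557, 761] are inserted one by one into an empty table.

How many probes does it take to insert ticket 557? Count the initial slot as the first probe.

681 hashes to 1; slot 1 is free => place at 1.
336 hashes to 13; slot 13 is free => place at 13.
557 hashes to 13; 13 taken => place at 14.
761 hashes to 13; 13,14 taken => place at 0.
Table: [761, 681, ., ., ., ., ., ., ., ., ., ., ., 336, 557, ., .]

2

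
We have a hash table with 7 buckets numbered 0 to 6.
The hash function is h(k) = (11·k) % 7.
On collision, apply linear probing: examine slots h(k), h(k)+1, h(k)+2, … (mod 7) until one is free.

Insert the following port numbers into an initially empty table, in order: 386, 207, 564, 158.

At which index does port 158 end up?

5

386: h=4 -> slot 4
207: h=2 -> slot 2
564: h=2, probe 2,3 -> slot 3
158: h=2, probe 2,3,4,5 -> slot 5
Table: [∅, ∅, 207, 564, 386, 158, ∅]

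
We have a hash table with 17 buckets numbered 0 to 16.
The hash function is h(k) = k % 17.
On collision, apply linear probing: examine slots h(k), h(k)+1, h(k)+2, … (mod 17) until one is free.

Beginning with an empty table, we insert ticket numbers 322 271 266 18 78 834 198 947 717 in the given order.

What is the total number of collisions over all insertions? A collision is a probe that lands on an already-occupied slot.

Insert 322: h=16, slot 16 empty => index 16.
Insert 271: h=16, slot 16 occupied => index 0.
Insert 266: h=11, slot 11 empty => index 11.
Insert 18: h=1, slot 1 empty => index 1.
Insert 78: h=10, slot 10 empty => index 10.
Insert 834: h=1, slot 1 occupied => index 2.
Insert 198: h=11, slot 11 occupied => index 12.
Insert 947: h=12, slot 12 occupied => index 13.
Insert 717: h=3, slot 3 empty => index 3.
Table: [271, 18, 834, 717, -, -, -, -, -, -, 78, 266, 198, 947, -, -, 322]

4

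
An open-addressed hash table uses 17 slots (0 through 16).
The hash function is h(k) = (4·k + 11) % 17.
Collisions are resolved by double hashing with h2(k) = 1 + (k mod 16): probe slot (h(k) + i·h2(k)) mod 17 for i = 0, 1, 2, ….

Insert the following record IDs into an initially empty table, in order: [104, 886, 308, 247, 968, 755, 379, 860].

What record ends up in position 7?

308

Insert 104: h=2, slot 2 empty => index 2.
Insert 886: h=2, h2=7, slot 2 occupied => index 9.
Insert 308: h=2, h2=5, slot 2 occupied => index 7.
Insert 247: h=13, slot 13 empty => index 13.
Insert 968: h=7, h2=9, slot 7 occupied => index 16.
Insert 755: h=5, slot 5 empty => index 5.
Insert 379: h=14, slot 14 empty => index 14.
Insert 860: h=0, slot 0 empty => index 0.
Table: [860, ∅, 104, ∅, ∅, 755, ∅, 308, ∅, 886, ∅, ∅, ∅, 247, 379, ∅, 968]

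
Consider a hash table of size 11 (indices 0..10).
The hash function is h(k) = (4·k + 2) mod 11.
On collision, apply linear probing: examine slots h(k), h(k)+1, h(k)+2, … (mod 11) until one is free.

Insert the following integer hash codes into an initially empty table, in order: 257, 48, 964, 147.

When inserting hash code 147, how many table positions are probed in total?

257 hashes to 7; slot 7 is free → place at 7.
48 hashes to 7; 7 taken → place at 8.
964 hashes to 8; 8 taken → place at 9.
147 hashes to 7; 7,8,9 taken → place at 10.
Table: [_, _, _, _, _, _, _, 257, 48, 964, 147]

4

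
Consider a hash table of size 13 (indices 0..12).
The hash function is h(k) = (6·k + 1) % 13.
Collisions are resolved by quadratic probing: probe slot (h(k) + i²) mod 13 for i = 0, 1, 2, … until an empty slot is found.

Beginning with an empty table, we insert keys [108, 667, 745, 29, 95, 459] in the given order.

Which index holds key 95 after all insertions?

8

108 hashes to 12; slot 12 is free -> place at 12.
667 hashes to 12; 12 taken -> place at 0.
745 hashes to 12; 12,0 taken -> place at 3.
29 hashes to 6; slot 6 is free -> place at 6.
95 hashes to 12; 12,0,3 taken -> place at 8.
459 hashes to 12; 12,0,3,8 taken -> place at 2.
Table: [667, —, 459, 745, —, —, 29, —, 95, —, —, —, 108]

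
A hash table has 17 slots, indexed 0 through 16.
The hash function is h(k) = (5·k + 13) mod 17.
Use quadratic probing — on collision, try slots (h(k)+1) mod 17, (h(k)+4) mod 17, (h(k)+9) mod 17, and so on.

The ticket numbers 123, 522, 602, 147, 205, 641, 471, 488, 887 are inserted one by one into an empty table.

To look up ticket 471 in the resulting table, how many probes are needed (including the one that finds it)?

3

123 hashes to 16; slot 16 is free => place at 16.
522 hashes to 5; slot 5 is free => place at 5.
602 hashes to 14; slot 14 is free => place at 14.
147 hashes to 0; slot 0 is free => place at 0.
205 hashes to 1; slot 1 is free => place at 1.
641 hashes to 5; 5 taken => place at 6.
471 hashes to 5; 5,6 taken => place at 9.
488 hashes to 5; 5,6,9,14 taken => place at 4.
887 hashes to 11; slot 11 is free => place at 11.
Table: [147, 205, _, _, 488, 522, 641, _, _, 471, _, 887, _, _, 602, _, 123]
Lookup 471: h=5, probe 5,6,9 → found at 9.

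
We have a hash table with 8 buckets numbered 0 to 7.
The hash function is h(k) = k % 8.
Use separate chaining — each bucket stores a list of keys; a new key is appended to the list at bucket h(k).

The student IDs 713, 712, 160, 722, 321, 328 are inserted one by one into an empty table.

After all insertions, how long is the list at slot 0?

3

Insert 713: h=1, bucket 1 empty -> new chain.
Insert 712: h=0, bucket 0 empty -> new chain.
Insert 160: h=0, bucket 0 nonempty -> append to chain.
Insert 722: h=2, bucket 2 empty -> new chain.
Insert 321: h=1, bucket 1 nonempty -> append to chain.
Insert 328: h=0, bucket 0 nonempty -> append to chain.
Final buckets:
0: 712 -> 160 -> 328
1: 713 -> 321
2: 722
3: -
4: -
5: -
6: -
7: -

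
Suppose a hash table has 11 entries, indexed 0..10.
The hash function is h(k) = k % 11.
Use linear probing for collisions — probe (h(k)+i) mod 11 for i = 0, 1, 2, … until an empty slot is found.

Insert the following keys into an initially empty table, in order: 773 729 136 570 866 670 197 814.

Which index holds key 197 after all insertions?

773: h=3 → slot 3
729: h=3, probe 3,4 → slot 4
136: h=4, probe 4,5 → slot 5
570: h=9 → slot 9
866: h=8 → slot 8
670: h=10 → slot 10
197: h=10, probe 10,0 → slot 0
814: h=0, probe 0,1 → slot 1
Table: [197, 814, —, 773, 729, 136, —, —, 866, 570, 670]

0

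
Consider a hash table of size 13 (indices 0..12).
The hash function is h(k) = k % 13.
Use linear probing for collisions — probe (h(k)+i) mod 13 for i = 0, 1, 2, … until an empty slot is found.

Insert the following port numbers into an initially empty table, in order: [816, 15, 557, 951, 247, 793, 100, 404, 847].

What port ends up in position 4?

404

Insert 816: h=10, slot 10 empty -> index 10.
Insert 15: h=2, slot 2 empty -> index 2.
Insert 557: h=11, slot 11 empty -> index 11.
Insert 951: h=2, slot 2 occupied -> index 3.
Insert 247: h=0, slot 0 empty -> index 0.
Insert 793: h=0, slot 0 occupied -> index 1.
Insert 100: h=9, slot 9 empty -> index 9.
Insert 404: h=1, slots 1,2,3 occupied -> index 4.
Insert 847: h=2, slots 2,3,4 occupied -> index 5.
Table: [247, 793, 15, 951, 404, 847, ., ., ., 100, 816, 557, .]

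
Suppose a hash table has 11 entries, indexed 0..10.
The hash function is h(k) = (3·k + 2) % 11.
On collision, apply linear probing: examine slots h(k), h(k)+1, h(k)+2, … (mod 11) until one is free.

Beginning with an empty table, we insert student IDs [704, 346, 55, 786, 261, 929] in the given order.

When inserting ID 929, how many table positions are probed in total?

3

704: h=2 → slot 2
346: h=6 → slot 6
55: h=2, probe 2,3 → slot 3
786: h=6, probe 6,7 → slot 7
261: h=4 → slot 4
929: h=6, probe 6,7,8 → slot 8
Table: [-, -, 704, 55, 261, -, 346, 786, 929, -, -]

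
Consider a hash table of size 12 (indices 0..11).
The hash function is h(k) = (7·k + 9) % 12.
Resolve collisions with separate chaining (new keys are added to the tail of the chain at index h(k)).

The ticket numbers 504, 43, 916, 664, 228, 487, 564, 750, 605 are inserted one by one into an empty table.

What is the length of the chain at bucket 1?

Insert 504: h=9, bucket 9 empty → new chain.
Insert 43: h=10, bucket 10 empty → new chain.
Insert 916: h=1, bucket 1 empty → new chain.
Insert 664: h=1, bucket 1 nonempty → append to chain.
Insert 228: h=9, bucket 9 nonempty → append to chain.
Insert 487: h=10, bucket 10 nonempty → append to chain.
Insert 564: h=9, bucket 9 nonempty → append to chain.
Insert 750: h=3, bucket 3 empty → new chain.
Insert 605: h=8, bucket 8 empty → new chain.
Final buckets:
0: _
1: 916 -> 664
2: _
3: 750
4: _
5: _
6: _
7: _
8: 605
9: 504 -> 228 -> 564
10: 43 -> 487
11: _

2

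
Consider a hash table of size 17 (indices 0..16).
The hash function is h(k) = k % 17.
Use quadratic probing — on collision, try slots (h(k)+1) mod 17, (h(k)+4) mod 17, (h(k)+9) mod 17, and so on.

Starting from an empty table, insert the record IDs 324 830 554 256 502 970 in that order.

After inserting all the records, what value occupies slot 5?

970

324 hashes to 1; slot 1 is free -> place at 1.
830 hashes to 14; slot 14 is free -> place at 14.
554 hashes to 10; slot 10 is free -> place at 10.
256 hashes to 1; 1 taken -> place at 2.
502 hashes to 9; slot 9 is free -> place at 9.
970 hashes to 1; 1,2 taken -> place at 5.
Table: [_, 324, 256, _, _, 970, _, _, _, 502, 554, _, _, _, 830, _, _]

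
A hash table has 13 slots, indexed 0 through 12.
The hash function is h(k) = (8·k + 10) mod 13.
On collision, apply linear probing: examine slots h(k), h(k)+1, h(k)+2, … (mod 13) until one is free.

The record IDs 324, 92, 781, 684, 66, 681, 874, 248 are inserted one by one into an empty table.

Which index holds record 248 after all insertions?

324 hashes to 2; slot 2 is free → place at 2.
92 hashes to 5; slot 5 is free → place at 5.
781 hashes to 5; 5 taken → place at 6.
684 hashes to 9; slot 9 is free → place at 9.
66 hashes to 5; 5,6 taken → place at 7.
681 hashes to 11; slot 11 is free → place at 11.
874 hashes to 8; slot 8 is free → place at 8.
248 hashes to 5; 5,6,7,8,9 taken → place at 10.
Table: [∅, ∅, 324, ∅, ∅, 92, 781, 66, 874, 684, 248, 681, ∅]

10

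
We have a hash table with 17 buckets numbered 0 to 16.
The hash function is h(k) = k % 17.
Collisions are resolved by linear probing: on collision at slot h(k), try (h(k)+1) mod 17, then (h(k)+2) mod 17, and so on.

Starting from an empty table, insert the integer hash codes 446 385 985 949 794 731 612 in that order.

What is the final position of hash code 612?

1

Insert 446: h=4, slot 4 empty → index 4.
Insert 385: h=11, slot 11 empty → index 11.
Insert 985: h=16, slot 16 empty → index 16.
Insert 949: h=14, slot 14 empty → index 14.
Insert 794: h=12, slot 12 empty → index 12.
Insert 731: h=0, slot 0 empty → index 0.
Insert 612: h=0, slot 0 occupied → index 1.
Table: [731, 612, -, -, 446, -, -, -, -, -, -, 385, 794, -, 949, -, 985]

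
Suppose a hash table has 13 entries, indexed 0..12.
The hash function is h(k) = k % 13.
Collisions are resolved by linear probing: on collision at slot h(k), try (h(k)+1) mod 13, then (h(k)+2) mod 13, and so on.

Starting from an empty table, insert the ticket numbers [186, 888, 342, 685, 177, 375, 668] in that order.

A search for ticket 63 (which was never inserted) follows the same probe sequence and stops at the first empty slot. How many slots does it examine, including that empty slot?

186 hashes to 4; slot 4 is free -> place at 4.
888 hashes to 4; 4 taken -> place at 5.
342 hashes to 4; 4,5 taken -> place at 6.
685 hashes to 9; slot 9 is free -> place at 9.
177 hashes to 8; slot 8 is free -> place at 8.
375 hashes to 11; slot 11 is free -> place at 11.
668 hashes to 5; 5,6 taken -> place at 7.
Table: [∅, ∅, ∅, ∅, 186, 888, 342, 668, 177, 685, ∅, 375, ∅]
Lookup 63: h=11, probe 11,12 → slot 12 empty, not found.

2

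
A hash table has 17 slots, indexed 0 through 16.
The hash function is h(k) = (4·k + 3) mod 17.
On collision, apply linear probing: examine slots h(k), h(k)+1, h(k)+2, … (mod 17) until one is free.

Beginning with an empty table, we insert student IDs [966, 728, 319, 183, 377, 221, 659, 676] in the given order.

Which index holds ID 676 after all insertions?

966: h=8 → slot 8
728: h=8, probe 8,9 → slot 9
319: h=4 → slot 4
183: h=4, probe 4,5 → slot 5
377: h=15 → slot 15
221: h=3 → slot 3
659: h=4, probe 4,5,6 → slot 6
676: h=4, probe 4,5,6,7 → slot 7
Table: [-, -, -, 221, 319, 183, 659, 676, 966, 728, -, -, -, -, -, 377, -]

7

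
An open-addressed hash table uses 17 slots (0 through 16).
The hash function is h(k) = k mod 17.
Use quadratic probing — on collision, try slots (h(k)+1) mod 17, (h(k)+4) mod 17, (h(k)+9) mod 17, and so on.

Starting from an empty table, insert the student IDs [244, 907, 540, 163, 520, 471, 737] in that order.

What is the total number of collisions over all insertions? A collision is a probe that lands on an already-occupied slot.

Insert 244: h=6, slot 6 empty => index 6.
Insert 907: h=6, slot 6 occupied => index 7.
Insert 540: h=13, slot 13 empty => index 13.
Insert 163: h=10, slot 10 empty => index 10.
Insert 520: h=10, slot 10 occupied => index 11.
Insert 471: h=12, slot 12 empty => index 12.
Insert 737: h=6, slots 6,7,10 occupied => index 15.
Table: [., ., ., ., ., ., 244, 907, ., ., 163, 520, 471, 540, ., 737, .]

5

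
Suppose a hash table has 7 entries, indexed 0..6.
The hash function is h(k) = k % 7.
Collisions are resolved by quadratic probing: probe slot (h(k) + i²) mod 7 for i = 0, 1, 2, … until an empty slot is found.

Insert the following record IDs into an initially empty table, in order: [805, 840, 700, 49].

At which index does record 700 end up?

805 hashes to 0; slot 0 is free => place at 0.
840 hashes to 0; 0 taken => place at 1.
700 hashes to 0; 0,1 taken => place at 4.
49 hashes to 0; 0,1,4 taken => place at 2.
Table: [805, 840, 49, ., 700, ., .]

4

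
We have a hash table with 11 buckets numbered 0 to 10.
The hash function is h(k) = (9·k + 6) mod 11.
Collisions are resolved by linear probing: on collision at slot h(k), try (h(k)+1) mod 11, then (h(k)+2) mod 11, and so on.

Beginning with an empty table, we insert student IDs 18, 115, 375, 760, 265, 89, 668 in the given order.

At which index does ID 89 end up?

18: h=3 → slot 3
115: h=7 → slot 7
375: h=4 → slot 4
760: h=4, probe 4,5 → slot 5
265: h=4, probe 4,5,6 → slot 6
89: h=4, probe 4,5,6,7,8 → slot 8
668: h=1 → slot 1
Table: [_, 668, _, 18, 375, 760, 265, 115, 89, _, _]

8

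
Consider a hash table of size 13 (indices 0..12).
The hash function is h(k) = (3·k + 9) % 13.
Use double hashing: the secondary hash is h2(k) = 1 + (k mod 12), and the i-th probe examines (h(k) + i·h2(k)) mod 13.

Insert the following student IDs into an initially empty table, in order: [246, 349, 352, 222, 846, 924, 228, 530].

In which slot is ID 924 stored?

1

246 hashes to 6; slot 6 is free -> place at 6.
349 hashes to 3; slot 3 is free -> place at 3.
352 hashes to 12; slot 12 is free -> place at 12.
222 hashes to 12, h2=7; 12,6 taken -> place at 0.
846 hashes to 12, h2=7; 12,6,0 taken -> place at 7.
924 hashes to 12, h2=1; 12,0 taken -> place at 1.
228 hashes to 4; slot 4 is free -> place at 4.
530 hashes to 0, h2=3; 0,3,6 taken -> place at 9.
Table: [222, 924, ., 349, 228, ., 246, 846, ., 530, ., ., 352]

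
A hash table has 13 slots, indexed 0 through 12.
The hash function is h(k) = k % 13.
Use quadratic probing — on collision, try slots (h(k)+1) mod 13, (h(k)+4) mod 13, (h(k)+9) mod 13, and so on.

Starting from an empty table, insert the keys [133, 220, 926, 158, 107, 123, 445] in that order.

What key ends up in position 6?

133: h=3 → slot 3
220: h=12 → slot 12
926: h=3, probe 3,4 → slot 4
158: h=2 → slot 2
107: h=3, probe 3,4,7 → slot 7
123: h=6 → slot 6
445: h=3, probe 3,4,7,12,6,2,0 → slot 0
Table: [445, ∅, 158, 133, 926, ∅, 123, 107, ∅, ∅, ∅, ∅, 220]

123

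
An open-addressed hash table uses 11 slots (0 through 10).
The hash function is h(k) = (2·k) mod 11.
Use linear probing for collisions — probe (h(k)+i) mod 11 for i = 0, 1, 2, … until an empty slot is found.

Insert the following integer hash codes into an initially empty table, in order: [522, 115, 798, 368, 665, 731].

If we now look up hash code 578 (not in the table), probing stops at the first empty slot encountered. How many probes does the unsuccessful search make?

522: h=10 → slot 10
115: h=10, probe 10,0 → slot 0
798: h=1 → slot 1
368: h=10, probe 10,0,1,2 → slot 2
665: h=10, probe 10,0,1,2,3 → slot 3
731: h=10, probe 10,0,1,2,3,4 → slot 4
Table: [115, 798, 368, 665, 731, -, -, -, -, -, 522]
Lookup 578: h=1, probe 1,2,3,4,5 → slot 5 empty, not found.

5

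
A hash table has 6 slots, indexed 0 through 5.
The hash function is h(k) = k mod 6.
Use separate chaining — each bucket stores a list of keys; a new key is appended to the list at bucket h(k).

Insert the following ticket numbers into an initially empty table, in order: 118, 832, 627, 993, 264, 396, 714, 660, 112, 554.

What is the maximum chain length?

118 -> bucket 4
832 -> bucket 4 (collision)
627 -> bucket 3
993 -> bucket 3 (collision)
264 -> bucket 0
396 -> bucket 0 (collision)
714 -> bucket 0 (collision)
660 -> bucket 0 (collision)
112 -> bucket 4 (collision)
554 -> bucket 2
Final buckets:
0: 264 -> 396 -> 714 -> 660
1: .
2: 554
3: 627 -> 993
4: 118 -> 832 -> 112
5: .

4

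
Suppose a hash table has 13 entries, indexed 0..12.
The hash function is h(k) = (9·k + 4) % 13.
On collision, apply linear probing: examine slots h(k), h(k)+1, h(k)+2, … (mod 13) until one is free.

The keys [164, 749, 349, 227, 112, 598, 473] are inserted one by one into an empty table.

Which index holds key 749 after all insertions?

Insert 164: h=11, slot 11 empty -> index 11.
Insert 749: h=11, slot 11 occupied -> index 12.
Insert 349: h=12, slot 12 occupied -> index 0.
Insert 227: h=6, slot 6 empty -> index 6.
Insert 112: h=11, slots 11,12,0 occupied -> index 1.
Insert 598: h=4, slot 4 empty -> index 4.
Insert 473: h=10, slot 10 empty -> index 10.
Table: [349, 112, -, -, 598, -, 227, -, -, -, 473, 164, 749]

12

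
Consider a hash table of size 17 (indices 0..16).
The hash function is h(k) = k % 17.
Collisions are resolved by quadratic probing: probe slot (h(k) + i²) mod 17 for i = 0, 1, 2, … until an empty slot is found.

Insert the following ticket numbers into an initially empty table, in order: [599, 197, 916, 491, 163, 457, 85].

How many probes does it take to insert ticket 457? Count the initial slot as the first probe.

Insert 599: h=4, slot 4 empty => index 4.
Insert 197: h=10, slot 10 empty => index 10.
Insert 916: h=15, slot 15 empty => index 15.
Insert 491: h=15, slot 15 occupied => index 16.
Insert 163: h=10, slot 10 occupied => index 11.
Insert 457: h=15, slots 15,16 occupied => index 2.
Insert 85: h=0, slot 0 empty => index 0.
Table: [85, ., 457, ., 599, ., ., ., ., ., 197, 163, ., ., ., 916, 491]

3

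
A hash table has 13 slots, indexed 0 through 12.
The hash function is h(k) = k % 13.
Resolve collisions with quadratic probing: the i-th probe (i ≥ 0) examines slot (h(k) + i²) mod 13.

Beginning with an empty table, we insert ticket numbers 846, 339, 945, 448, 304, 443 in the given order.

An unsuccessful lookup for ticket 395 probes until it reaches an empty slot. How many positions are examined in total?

5

846: h=1 => slot 1
339: h=1, probe 1,2 => slot 2
945: h=9 => slot 9
448: h=6 => slot 6
304: h=5 => slot 5
443: h=1, probe 1,2,5,10 => slot 10
Table: [—, 846, 339, —, —, 304, 448, —, —, 945, 443, —, —]
Lookup 395: h=5, probe 5,6,9,1,8 → slot 8 empty, not found.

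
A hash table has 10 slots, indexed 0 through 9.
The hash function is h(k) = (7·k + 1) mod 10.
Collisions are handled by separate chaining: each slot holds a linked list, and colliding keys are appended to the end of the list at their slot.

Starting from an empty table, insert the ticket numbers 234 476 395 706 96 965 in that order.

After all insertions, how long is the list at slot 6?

2

234 → bucket 9
476 → bucket 3
395 → bucket 6
706 → bucket 3 (collision)
96 → bucket 3 (collision)
965 → bucket 6 (collision)
Final buckets:
0: -
1: -
2: -
3: 476 -> 706 -> 96
4: -
5: -
6: 395 -> 965
7: -
8: -
9: 234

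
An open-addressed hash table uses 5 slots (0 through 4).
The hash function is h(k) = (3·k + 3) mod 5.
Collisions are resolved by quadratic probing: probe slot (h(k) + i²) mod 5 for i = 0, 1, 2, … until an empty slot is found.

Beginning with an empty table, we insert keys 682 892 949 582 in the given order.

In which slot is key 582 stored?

682: h=4 → slot 4
892: h=4, probe 4,0 → slot 0
949: h=0, probe 0,1 → slot 1
582: h=4, probe 4,0,3 → slot 3
Table: [892, 949, ∅, 582, 682]

3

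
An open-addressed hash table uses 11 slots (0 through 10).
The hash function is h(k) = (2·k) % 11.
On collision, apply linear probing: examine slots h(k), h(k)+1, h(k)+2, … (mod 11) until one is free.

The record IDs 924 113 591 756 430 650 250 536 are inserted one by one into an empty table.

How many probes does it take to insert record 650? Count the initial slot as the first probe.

Insert 924: h=0, slot 0 empty → index 0.
Insert 113: h=6, slot 6 empty → index 6.
Insert 591: h=5, slot 5 empty → index 5.
Insert 756: h=5, slots 5,6 occupied → index 7.
Insert 430: h=2, slot 2 empty → index 2.
Insert 650: h=2, slot 2 occupied → index 3.
Insert 250: h=5, slots 5,6,7 occupied → index 8.
Insert 536: h=5, slots 5,6,7,8 occupied → index 9.
Table: [924, ∅, 430, 650, ∅, 591, 113, 756, 250, 536, ∅]

2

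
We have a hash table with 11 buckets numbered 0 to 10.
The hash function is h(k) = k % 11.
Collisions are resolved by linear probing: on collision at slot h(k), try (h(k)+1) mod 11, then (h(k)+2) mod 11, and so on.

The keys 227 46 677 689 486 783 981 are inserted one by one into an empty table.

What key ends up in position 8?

689

227 hashes to 7; slot 7 is free → place at 7.
46 hashes to 2; slot 2 is free → place at 2.
677 hashes to 6; slot 6 is free → place at 6.
689 hashes to 7; 7 taken → place at 8.
486 hashes to 2; 2 taken → place at 3.
783 hashes to 2; 2,3 taken → place at 4.
981 hashes to 2; 2,3,4 taken → place at 5.
Table: [-, -, 46, 486, 783, 981, 677, 227, 689, -, -]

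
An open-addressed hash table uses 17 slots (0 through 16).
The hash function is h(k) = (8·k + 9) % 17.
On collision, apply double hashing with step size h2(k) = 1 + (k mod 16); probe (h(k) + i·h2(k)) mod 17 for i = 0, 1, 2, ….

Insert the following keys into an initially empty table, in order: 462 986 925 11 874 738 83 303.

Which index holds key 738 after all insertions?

462: h=16 → slot 16
986: h=9 → slot 9
925: h=14 → slot 14
11: h=12 → slot 12
874: h=14, h2=11, probe 14,8 → slot 8
738: h=14, h2=3, probe 14,0 → slot 0
83: h=10 → slot 10
303: h=2 → slot 2
Table: [738, ∅, 303, ∅, ∅, ∅, ∅, ∅, 874, 986, 83, ∅, 11, ∅, 925, ∅, 462]

0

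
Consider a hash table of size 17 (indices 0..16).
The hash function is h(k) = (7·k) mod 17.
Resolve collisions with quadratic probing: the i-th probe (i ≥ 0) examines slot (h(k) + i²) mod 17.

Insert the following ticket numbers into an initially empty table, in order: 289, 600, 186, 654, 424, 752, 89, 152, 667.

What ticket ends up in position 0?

Insert 289: h=0, slot 0 empty => index 0.
Insert 600: h=1, slot 1 empty => index 1.
Insert 186: h=10, slot 10 empty => index 10.
Insert 654: h=5, slot 5 empty => index 5.
Insert 424: h=10, slot 10 occupied => index 11.
Insert 752: h=11, slot 11 occupied => index 12.
Insert 89: h=11, slots 11,12 occupied => index 15.
Insert 152: h=10, slots 10,11 occupied => index 14.
Insert 667: h=11, slots 11,12,15 occupied => index 3.
Table: [289, 600, _, 667, _, 654, _, _, _, _, 186, 424, 752, _, 152, 89, _]

289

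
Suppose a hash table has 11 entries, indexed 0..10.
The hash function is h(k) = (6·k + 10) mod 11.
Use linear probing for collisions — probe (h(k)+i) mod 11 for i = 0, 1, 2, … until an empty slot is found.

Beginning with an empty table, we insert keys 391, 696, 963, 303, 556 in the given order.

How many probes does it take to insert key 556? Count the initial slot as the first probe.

Insert 391: h=2, slot 2 empty -> index 2.
Insert 696: h=6, slot 6 empty -> index 6.
Insert 963: h=2, slot 2 occupied -> index 3.
Insert 303: h=2, slots 2,3 occupied -> index 4.
Insert 556: h=2, slots 2,3,4 occupied -> index 5.
Table: [∅, ∅, 391, 963, 303, 556, 696, ∅, ∅, ∅, ∅]

4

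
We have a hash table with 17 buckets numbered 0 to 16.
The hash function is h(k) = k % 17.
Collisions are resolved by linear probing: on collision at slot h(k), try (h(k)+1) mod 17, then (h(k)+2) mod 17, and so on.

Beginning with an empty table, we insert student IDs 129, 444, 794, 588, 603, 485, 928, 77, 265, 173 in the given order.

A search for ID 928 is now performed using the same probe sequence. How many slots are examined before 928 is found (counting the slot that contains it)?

4

129: h=10 => slot 10
444: h=2 => slot 2
794: h=12 => slot 12
588: h=10, probe 10,11 => slot 11
603: h=8 => slot 8
485: h=9 => slot 9
928: h=10, probe 10,11,12,13 => slot 13
77: h=9, probe 9,10,11,12,13,14 => slot 14
265: h=10, probe 10,11,12,13,14,15 => slot 15
173: h=3 => slot 3
Table: [—, —, 444, 173, —, —, —, —, 603, 485, 129, 588, 794, 928, 77, 265, —]
Lookup 928: h=10, probe 10,11,12,13 → found at 13.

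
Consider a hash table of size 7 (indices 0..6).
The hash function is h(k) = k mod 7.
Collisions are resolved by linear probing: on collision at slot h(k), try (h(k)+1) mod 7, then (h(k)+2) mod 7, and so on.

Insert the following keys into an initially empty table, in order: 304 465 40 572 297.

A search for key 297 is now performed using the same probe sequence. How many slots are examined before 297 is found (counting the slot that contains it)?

Insert 304: h=3, slot 3 empty => index 3.
Insert 465: h=3, slot 3 occupied => index 4.
Insert 40: h=5, slot 5 empty => index 5.
Insert 572: h=5, slot 5 occupied => index 6.
Insert 297: h=3, slots 3,4,5,6 occupied => index 0.
Table: [297, -, -, 304, 465, 40, 572]
Lookup 297: h=3, probe 3,4,5,6,0 → found at 0.

5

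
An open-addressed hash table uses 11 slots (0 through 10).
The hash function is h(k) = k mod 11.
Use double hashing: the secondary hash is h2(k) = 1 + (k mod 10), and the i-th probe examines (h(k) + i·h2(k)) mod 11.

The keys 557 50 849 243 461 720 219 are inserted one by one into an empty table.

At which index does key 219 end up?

9

557: h=7 => slot 7
50: h=6 => slot 6
849: h=2 => slot 2
243: h=1 => slot 1
461: h=10 => slot 10
720: h=5 => slot 5
219: h=10, h2=10, probe 10,9 => slot 9
Table: [., 243, 849, ., ., 720, 50, 557, ., 219, 461]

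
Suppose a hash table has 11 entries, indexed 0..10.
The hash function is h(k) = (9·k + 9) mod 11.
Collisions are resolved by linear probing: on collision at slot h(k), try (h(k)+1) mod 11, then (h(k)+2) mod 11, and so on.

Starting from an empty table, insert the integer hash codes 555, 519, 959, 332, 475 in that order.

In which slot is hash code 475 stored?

555 hashes to 10; slot 10 is free => place at 10.
519 hashes to 5; slot 5 is free => place at 5.
959 hashes to 5; 5 taken => place at 6.
332 hashes to 5; 5,6 taken => place at 7.
475 hashes to 5; 5,6,7 taken => place at 8.
Table: [-, -, -, -, -, 519, 959, 332, 475, -, 555]

8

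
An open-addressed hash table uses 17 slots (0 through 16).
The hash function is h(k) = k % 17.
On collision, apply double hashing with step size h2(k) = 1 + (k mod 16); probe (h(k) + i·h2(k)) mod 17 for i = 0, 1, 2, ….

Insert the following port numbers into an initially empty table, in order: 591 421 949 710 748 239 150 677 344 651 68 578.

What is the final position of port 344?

5

Insert 591: h=13, slot 13 empty → index 13.
Insert 421: h=13, h2=6, slot 13 occupied → index 2.
Insert 949: h=14, slot 14 empty → index 14.
Insert 710: h=13, h2=7, slot 13 occupied → index 3.
Insert 748: h=0, slot 0 empty → index 0.
Insert 239: h=1, slot 1 empty → index 1.
Insert 150: h=14, h2=7, slot 14 occupied → index 4.
Insert 677: h=14, h2=6, slots 14,3 occupied → index 9.
Insert 344: h=4, h2=9, slots 4,13 occupied → index 5.
Insert 651: h=5, h2=12, slots 5,0 occupied → index 12.
Insert 68: h=0, h2=5, slots 0,5 occupied → index 10.
Insert 578: h=0, h2=3, slots 0,3 occupied → index 6.
Table: [748, 239, 421, 710, 150, 344, 578, —, —, 677, 68, —, 651, 591, 949, —, —]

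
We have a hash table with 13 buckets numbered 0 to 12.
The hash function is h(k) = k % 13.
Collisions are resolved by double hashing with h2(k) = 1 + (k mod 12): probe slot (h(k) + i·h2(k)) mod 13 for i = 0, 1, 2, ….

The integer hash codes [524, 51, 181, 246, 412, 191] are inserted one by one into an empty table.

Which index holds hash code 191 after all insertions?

8

524 hashes to 4; slot 4 is free => place at 4.
51 hashes to 12; slot 12 is free => place at 12.
181 hashes to 12, h2=2; 12 taken => place at 1.
246 hashes to 12, h2=7; 12 taken => place at 6.
412 hashes to 9; slot 9 is free => place at 9.
191 hashes to 9, h2=12; 9 taken => place at 8.
Table: [∅, 181, ∅, ∅, 524, ∅, 246, ∅, 191, 412, ∅, ∅, 51]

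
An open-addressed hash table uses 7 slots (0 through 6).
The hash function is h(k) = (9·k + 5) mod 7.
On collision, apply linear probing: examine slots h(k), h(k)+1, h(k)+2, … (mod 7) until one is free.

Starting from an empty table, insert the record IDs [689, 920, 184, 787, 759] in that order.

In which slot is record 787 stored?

6

689: h=4 -> slot 4
920: h=4, probe 4,5 -> slot 5
184: h=2 -> slot 2
787: h=4, probe 4,5,6 -> slot 6
759: h=4, probe 4,5,6,0 -> slot 0
Table: [759, ∅, 184, ∅, 689, 920, 787]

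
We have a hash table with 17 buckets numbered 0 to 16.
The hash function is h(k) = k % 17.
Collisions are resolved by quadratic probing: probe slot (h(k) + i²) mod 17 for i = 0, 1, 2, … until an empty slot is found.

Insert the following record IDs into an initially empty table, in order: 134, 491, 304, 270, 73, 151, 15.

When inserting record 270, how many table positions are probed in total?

134: h=15 → slot 15
491: h=15, probe 15,16 → slot 16
304: h=15, probe 15,16,2 → slot 2
270: h=15, probe 15,16,2,7 → slot 7
73: h=5 → slot 5
151: h=15, probe 15,16,2,7,14 → slot 14
15: h=15, probe 15,16,2,7,14,6 → slot 6
Table: [—, —, 304, —, —, 73, 15, 270, —, —, —, —, —, —, 151, 134, 491]

4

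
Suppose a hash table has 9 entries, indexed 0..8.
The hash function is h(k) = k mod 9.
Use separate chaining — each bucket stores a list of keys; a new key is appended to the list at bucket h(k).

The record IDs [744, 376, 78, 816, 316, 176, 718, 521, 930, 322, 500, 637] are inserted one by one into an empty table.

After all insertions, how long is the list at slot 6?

Insert 744: h=6, bucket 6 empty → new chain.
Insert 376: h=7, bucket 7 empty → new chain.
Insert 78: h=6, bucket 6 nonempty → append to chain.
Insert 816: h=6, bucket 6 nonempty → append to chain.
Insert 316: h=1, bucket 1 empty → new chain.
Insert 176: h=5, bucket 5 empty → new chain.
Insert 718: h=7, bucket 7 nonempty → append to chain.
Insert 521: h=8, bucket 8 empty → new chain.
Insert 930: h=3, bucket 3 empty → new chain.
Insert 322: h=7, bucket 7 nonempty → append to chain.
Insert 500: h=5, bucket 5 nonempty → append to chain.
Insert 637: h=7, bucket 7 nonempty → append to chain.
Final buckets:
0: .
1: 316
2: .
3: 930
4: .
5: 176 -> 500
6: 744 -> 78 -> 816
7: 376 -> 718 -> 322 -> 637
8: 521

3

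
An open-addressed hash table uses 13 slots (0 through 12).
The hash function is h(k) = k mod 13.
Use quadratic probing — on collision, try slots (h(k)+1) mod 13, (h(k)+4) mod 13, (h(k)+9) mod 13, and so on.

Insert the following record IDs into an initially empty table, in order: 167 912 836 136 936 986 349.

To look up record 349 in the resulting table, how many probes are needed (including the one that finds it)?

167: h=11 -> slot 11
912: h=2 -> slot 2
836: h=4 -> slot 4
136: h=6 -> slot 6
936: h=0 -> slot 0
986: h=11, probe 11,12 -> slot 12
349: h=11, probe 11,12,2,7 -> slot 7
Table: [936, ., 912, ., 836, ., 136, 349, ., ., ., 167, 986]
Lookup 349: h=11, probe 11,12,2,7 → found at 7.

4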